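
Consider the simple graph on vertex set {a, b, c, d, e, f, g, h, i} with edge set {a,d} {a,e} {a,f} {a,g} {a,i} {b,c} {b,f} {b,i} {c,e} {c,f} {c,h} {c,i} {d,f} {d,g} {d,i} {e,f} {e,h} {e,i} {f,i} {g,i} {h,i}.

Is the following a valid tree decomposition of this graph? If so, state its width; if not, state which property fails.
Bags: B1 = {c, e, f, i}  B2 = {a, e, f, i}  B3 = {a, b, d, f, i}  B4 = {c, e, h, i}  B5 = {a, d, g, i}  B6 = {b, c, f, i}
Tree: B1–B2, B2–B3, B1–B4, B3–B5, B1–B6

A tree decomposition must satisfy three properties: every vertex lies in some bag; for every edge, both endpoints lie together in some bag; and for every vertex, the bags containing it form a connected subtree. Here bags containing vertex b are not connected in the tree, so the decomposition is invalid.

No — bags containing vertex b are not connected in the tree.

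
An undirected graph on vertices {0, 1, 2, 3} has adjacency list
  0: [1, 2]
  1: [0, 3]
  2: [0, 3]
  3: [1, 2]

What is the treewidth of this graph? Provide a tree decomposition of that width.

Every bag has size at most 3, so the width is 3 − 1 = 2 and tw(G) ≤ 2. For the lower bound, G contains the cycle 1–3–2–0–1, so G is not a forest; only forests have treewidth ≤ 1, hence tw(G) ≥ 2. Therefore the treewidth is 2.

Treewidth 2.
Bags: B1 = {1, 2, 3}  B2 = {0, 1, 2}
Tree: B1–B2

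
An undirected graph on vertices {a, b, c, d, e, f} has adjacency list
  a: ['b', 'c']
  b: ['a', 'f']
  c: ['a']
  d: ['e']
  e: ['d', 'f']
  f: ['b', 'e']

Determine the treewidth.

A width-1 tree decomposition is:
Bags: B1 = {a, c}  B2 = {a, b}  B3 = {b, f}  B4 = {e, f}  B5 = {d, e}
Tree: B1–B2, B2–B3, B3–B4, B4–B5
Every bag has size at most 2, so the width is 2 − 1 = 1 and tw(G) ≤ 1. G has an edge, so its treewidth is at least 1. Combining the bounds, tw(G) = 1.

1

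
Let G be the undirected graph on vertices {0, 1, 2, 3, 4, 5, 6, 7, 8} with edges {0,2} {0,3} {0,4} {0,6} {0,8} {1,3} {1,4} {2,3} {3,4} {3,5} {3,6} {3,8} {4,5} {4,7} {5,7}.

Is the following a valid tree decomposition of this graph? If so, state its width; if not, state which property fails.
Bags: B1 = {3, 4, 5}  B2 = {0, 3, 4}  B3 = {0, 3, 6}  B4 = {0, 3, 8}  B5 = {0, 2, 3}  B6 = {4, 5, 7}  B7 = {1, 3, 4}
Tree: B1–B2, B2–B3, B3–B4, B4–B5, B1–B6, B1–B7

Checking the three conditions: (i) the bags cover all of {0, 1, 2, 3, 4, 5, 6, 7, 8}; (ii) for each edge, some bag contains both endpoints; (iii) the bags containing any fixed vertex form a subtree. All hold, so the decomposition is valid with width 3 − 1 = 2.

Yes; width 2.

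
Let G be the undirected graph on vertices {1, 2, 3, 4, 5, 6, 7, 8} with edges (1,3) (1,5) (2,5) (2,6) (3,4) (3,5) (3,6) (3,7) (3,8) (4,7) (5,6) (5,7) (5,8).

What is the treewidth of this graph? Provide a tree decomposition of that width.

Each bag holds 3 vertices, so the decomposition has width 2, which upper-bounds the treewidth. For the lower bound, the 3 vertices {2, 5, 6} are pairwise adjacent, and any tree decomposition puts a clique entirely inside one bag — forcing width ≥ 2. Hence tw(G) = 2 exactly.

Treewidth 2.
Bags: B1 = {3, 5, 6}  B2 = {2, 5, 6}  B3 = {3, 5, 7}  B4 = {3, 4, 7}  B5 = {3, 5, 8}  B6 = {1, 3, 5}
Tree: B1–B2, B1–B3, B3–B4, B1–B5, B3–B6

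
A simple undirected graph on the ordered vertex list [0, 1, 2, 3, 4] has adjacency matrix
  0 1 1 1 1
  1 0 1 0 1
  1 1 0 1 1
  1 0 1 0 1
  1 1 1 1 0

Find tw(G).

A width-3 tree decomposition is:
Bags: B1 = {0, 2, 3, 4}  B2 = {0, 1, 2, 4}
Tree: B1–B2
Every bag has size at most 4, so the width is 4 − 1 = 3 and tw(G) ≤ 3. On the other hand G contains the 4-clique {0, 1, 2, 4}. A clique must lie in a single bag of any decomposition, so no decomposition can have width below 3. Therefore the treewidth is 3.

3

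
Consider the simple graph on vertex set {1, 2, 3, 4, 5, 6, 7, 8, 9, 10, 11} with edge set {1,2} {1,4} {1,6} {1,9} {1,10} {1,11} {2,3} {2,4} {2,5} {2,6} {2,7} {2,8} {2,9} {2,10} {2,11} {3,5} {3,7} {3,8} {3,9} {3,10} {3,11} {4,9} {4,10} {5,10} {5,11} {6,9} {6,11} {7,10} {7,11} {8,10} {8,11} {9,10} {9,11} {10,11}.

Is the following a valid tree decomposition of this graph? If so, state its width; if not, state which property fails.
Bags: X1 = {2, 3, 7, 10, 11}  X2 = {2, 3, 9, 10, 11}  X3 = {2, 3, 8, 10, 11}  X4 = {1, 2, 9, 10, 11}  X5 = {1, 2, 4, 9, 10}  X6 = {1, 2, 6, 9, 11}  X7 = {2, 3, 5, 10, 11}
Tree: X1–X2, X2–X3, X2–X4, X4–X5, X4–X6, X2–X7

Yes; width 4.

Vertex coverage: the bags together contain {1, 2, 3, 4, 5, 6, 7, 8, 9, 10, 11}, the full vertex set. Edge coverage: each edge of G has both endpoints in at least one bag. Running intersection: for every vertex, the bags containing it form a connected subtree. All three properties hold, so this is a valid tree decomposition of width max|bag| − 1 = 4, and hence tw(G) ≤ 4.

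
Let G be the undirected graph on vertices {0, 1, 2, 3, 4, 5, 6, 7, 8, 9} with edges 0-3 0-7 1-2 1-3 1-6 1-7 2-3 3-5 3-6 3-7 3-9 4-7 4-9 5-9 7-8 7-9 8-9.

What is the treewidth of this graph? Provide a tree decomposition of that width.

The largest bag has 3 vertices, giving width 2; this decomposition certifies tw(G) ≤ 2. For the lower bound, the 3 vertices {7, 8, 9} are pairwise adjacent, and any tree decomposition puts a clique entirely inside one bag — forcing width ≥ 2. Combining the bounds, tw(G) = 2.

Treewidth 2.
Bags: B1 = {3, 7, 9}  B2 = {1, 3, 7}  B3 = {3, 5, 9}  B4 = {0, 3, 7}  B5 = {1, 2, 3}  B6 = {7, 8, 9}  B7 = {4, 7, 9}  B8 = {1, 3, 6}
Tree: B1–B2, B1–B3, B2–B4, B2–B5, B1–B6, B6–B7, B5–B8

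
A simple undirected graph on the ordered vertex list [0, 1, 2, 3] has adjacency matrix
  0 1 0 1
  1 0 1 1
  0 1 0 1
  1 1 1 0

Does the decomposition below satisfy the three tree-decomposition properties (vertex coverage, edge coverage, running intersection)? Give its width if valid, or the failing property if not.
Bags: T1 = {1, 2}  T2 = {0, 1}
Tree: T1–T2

A tree decomposition must satisfy three properties: every vertex lies in some bag; for every edge, both endpoints lie together in some bag; and for every vertex, the bags containing it form a connected subtree. Here vertex 3 appears in no bag, so the decomposition is invalid.

No — vertex 3 appears in no bag.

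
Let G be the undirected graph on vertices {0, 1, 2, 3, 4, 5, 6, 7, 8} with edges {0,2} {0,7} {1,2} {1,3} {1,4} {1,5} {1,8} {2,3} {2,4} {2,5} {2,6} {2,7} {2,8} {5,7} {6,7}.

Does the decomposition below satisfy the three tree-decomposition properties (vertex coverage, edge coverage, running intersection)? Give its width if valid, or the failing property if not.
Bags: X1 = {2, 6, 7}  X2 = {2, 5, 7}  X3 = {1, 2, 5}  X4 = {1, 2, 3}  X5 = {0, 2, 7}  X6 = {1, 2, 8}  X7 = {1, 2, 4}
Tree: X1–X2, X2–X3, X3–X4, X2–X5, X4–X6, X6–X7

Yes; width 2.

Every vertex of G appears in some bag (union = {0, 1, 2, 3, 4, 5, 6, 7, 8}); every edge is covered by a bag; and for each vertex v the set of bags containing v is connected in the bag tree. The decomposition is therefore valid. The largest bag has 3 vertices, so the width is 2.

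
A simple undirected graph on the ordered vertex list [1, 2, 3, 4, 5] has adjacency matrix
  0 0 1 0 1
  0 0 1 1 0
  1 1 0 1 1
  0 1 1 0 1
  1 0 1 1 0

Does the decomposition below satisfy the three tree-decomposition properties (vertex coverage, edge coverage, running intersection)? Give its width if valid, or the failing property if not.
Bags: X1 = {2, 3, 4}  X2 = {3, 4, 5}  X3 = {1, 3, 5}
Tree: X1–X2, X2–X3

Checking the three conditions: (i) the bags cover all of {1, 2, 3, 4, 5}; (ii) for each edge, some bag contains both endpoints; (iii) the bags containing any fixed vertex form a subtree. All hold, so the decomposition is valid with width 3 − 1 = 2.

Yes; width 2.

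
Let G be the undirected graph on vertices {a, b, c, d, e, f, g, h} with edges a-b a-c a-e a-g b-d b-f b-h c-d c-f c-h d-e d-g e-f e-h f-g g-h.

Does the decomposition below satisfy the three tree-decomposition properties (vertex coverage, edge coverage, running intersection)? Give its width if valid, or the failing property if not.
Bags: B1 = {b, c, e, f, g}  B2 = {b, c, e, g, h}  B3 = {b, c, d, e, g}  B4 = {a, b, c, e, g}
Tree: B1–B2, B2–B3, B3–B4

Vertex coverage: the bags together contain {a, b, c, d, e, f, g, h}, the full vertex set. Edge coverage: each edge of G has both endpoints in at least one bag. Running intersection: for every vertex, the bags containing it form a connected subtree. All three properties hold, so this is a valid tree decomposition of width max|bag| − 1 = 4, and hence tw(G) ≤ 4.

Yes; width 4.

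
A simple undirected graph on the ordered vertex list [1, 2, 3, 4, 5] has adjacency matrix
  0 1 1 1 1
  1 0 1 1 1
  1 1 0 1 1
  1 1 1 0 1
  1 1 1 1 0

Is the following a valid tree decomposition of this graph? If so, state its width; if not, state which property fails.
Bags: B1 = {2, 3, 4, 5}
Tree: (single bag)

No — vertex 1 appears in no bag.

A tree decomposition must satisfy three properties: every vertex lies in some bag; for every edge, both endpoints lie together in some bag; and for every vertex, the bags containing it form a connected subtree. Here vertex 1 appears in no bag, so the decomposition is invalid.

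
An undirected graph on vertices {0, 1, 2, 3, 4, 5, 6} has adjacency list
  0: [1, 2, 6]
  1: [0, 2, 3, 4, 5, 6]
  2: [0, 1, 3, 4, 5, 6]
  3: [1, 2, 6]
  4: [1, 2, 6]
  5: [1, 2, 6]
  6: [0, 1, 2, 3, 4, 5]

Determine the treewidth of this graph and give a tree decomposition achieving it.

Treewidth 3.
One such decomposition:
Bags: B1 = {0, 1, 2, 6}  B2 = {1, 2, 3, 6}  B3 = {1, 2, 5, 6}  B4 = {1, 2, 4, 6}
Tree: B1–B2, B1–B3, B3–B4

The largest bag has 4 vertices, giving width 3; this decomposition certifies tw(G) ≤ 3. For the lower bound, the 4 vertices {0, 1, 2, 6} are pairwise adjacent, and any tree decomposition puts a clique entirely inside one bag — forcing width ≥ 3. Combining the bounds, tw(G) = 3.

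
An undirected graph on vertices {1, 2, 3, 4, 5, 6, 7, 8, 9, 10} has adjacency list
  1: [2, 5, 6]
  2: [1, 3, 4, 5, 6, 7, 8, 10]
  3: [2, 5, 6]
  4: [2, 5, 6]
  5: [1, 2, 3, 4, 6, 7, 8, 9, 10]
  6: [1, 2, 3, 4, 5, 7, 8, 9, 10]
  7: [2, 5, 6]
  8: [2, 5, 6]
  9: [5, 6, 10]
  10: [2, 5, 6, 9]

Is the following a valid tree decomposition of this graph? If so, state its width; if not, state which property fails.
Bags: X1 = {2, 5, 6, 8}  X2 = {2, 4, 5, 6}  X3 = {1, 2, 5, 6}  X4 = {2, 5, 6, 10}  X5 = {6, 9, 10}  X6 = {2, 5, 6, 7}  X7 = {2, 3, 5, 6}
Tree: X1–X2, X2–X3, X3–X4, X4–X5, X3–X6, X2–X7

No — edge (5,9) lies in no bag.

A tree decomposition must satisfy three properties: every vertex lies in some bag; for every edge, both endpoints lie together in some bag; and for every vertex, the bags containing it form a connected subtree. Here edge (5,9) lies in no bag, so the decomposition is invalid.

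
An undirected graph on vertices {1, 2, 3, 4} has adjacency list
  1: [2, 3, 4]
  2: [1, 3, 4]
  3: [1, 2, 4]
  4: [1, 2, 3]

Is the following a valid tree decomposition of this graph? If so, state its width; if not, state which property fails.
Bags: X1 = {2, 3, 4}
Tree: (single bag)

No — vertex 1 appears in no bag.

A tree decomposition must satisfy three properties: every vertex lies in some bag; for every edge, both endpoints lie together in some bag; and for every vertex, the bags containing it form a connected subtree. Here vertex 1 appears in no bag, so the decomposition is invalid.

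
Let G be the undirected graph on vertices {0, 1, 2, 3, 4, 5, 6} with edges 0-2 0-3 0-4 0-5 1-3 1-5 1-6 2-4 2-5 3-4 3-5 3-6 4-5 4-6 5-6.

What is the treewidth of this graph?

A width-3 tree decomposition is:
Bags: B1 = {0, 2, 4, 5}  B2 = {0, 3, 4, 5}  B3 = {3, 4, 5, 6}  B4 = {1, 3, 5, 6}
Tree: B1–B2, B2–B3, B3–B4
Each bag holds 4 vertices, so the decomposition has width 3, which upper-bounds the treewidth. On the other hand G contains the 4-clique {0, 2, 4, 5}. A clique must lie in a single bag of any decomposition, so no decomposition can have width below 3. Combining the bounds, tw(G) = 3.

3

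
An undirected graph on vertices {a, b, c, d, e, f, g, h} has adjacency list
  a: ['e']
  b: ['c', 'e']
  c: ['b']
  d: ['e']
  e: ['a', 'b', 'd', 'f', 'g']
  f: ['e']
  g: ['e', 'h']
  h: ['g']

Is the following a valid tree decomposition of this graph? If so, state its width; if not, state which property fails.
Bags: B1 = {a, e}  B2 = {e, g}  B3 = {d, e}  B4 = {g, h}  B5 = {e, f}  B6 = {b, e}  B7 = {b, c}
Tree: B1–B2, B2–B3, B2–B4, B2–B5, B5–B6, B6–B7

Yes; width 1.

Vertex coverage: the bags together contain {a, b, c, d, e, f, g, h}, the full vertex set. Edge coverage: each edge of G has both endpoints in at least one bag. Running intersection: for every vertex, the bags containing it form a connected subtree. All three properties hold, so this is a valid tree decomposition of width max|bag| − 1 = 1, and hence tw(G) ≤ 1.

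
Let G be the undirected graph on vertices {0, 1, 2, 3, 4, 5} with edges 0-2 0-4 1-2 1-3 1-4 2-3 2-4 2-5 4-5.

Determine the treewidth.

A width-2 tree decomposition is:
Bags: B1 = {2, 4, 5}  B2 = {1, 2, 4}  B3 = {0, 2, 4}  B4 = {1, 2, 3}
Tree: B1–B2, B2–B3, B2–B4
The largest bag has 3 vertices, giving width 2; this decomposition certifies tw(G) ≤ 2. On the other hand G contains the 3-clique {1, 2, 3}. A clique must lie in a single bag of any decomposition, so no decomposition can have width below 2. Therefore the treewidth is 2.

2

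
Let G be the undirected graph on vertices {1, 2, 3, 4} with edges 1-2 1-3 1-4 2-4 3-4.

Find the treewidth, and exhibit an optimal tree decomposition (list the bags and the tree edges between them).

Treewidth 2.
One optimal decomposition is:
Bags: B1 = {1, 3, 4}  B2 = {1, 2, 4}
Tree: B1–B2

The largest bag has 3 vertices, giving width 2; this decomposition certifies tw(G) ≤ 2. Conversely, {1, 2, 4} is a clique of size 3, and the vertices of any clique must share a bag in every tree decomposition; so some bag has ≥ 3 vertices and tw(G) ≥ 2. Hence tw(G) = 2 exactly.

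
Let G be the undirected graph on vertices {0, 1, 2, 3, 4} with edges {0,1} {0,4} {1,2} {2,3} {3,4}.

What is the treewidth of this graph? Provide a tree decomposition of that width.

Every bag has size at most 3, so the width is 3 − 1 = 2 and tw(G) ≤ 2. Since 3–4–0–1–2–3 is a cycle in G, G is not acyclic. Forests are exactly the graphs of treewidth ≤ 1, so tw(G) ≥ 2. Therefore the treewidth is 2.

Treewidth 2.
One optimal decomposition is:
Bags: B1 = {0, 3, 4}  B2 = {0, 1, 3}  B3 = {1, 2, 3}
Tree: B1–B2, B2–B3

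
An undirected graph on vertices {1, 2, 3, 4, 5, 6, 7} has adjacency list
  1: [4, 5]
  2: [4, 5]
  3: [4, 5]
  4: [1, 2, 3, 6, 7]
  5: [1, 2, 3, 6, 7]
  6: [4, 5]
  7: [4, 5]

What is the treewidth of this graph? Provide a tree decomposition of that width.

Treewidth 2.
Bags: B1 = {3, 4, 5}  B2 = {1, 4, 5}  B3 = {4, 5, 7}  B4 = {2, 4, 5}  B5 = {4, 5, 6}
Tree: B1–B2, B2–B3, B3–B4, B4–B5

The largest bag has 3 vertices, giving width 2; this decomposition certifies tw(G) ≤ 2. For the lower bound, G contains the cycle 4–3–5–1–4, so G is not a forest; only forests have treewidth ≤ 1, hence tw(G) ≥ 2. Therefore the treewidth is 2.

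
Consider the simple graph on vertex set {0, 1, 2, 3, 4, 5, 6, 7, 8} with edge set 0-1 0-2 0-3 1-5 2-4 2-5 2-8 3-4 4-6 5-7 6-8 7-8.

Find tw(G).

A width-3 tree decomposition is:
Bags: B1 = {0, 1, 3, 5}  B2 = {0, 2, 3, 5}  B3 = {2, 3, 4, 5}  B4 = {2, 4, 5, 7}  B5 = {2, 4, 7, 8}  B6 = {4, 6, 7, 8}
Tree: B1–B2, B2–B3, B3–B4, B4–B5, B5–B6
The largest bag has 4 vertices, giving width 3; this decomposition certifies tw(G) ≤ 3. For the lower bound: the 4 vertex sets {0,1,3}, {5}, {2}, {4,6,7,8} are disjoint, each induces a connected subgraph, and every pair is joined by at least one edge of G. Contracting each set to a single vertex therefore yields K_{4} as a minor, and since treewidth is minor-monotone, tw(G) ≥ tw(K_{4}) = 3. The upper and lower bounds meet at 3, so that is the treewidth.

3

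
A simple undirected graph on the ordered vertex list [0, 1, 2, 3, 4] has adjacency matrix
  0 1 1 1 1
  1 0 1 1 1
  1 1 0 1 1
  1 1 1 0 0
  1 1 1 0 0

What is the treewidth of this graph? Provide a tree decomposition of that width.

Treewidth 3.
One optimal decomposition is:
Bags: B1 = {0, 1, 2, 3}  B2 = {0, 1, 2, 4}
Tree: B1–B2

Every bag has size at most 4, so the width is 4 − 1 = 3 and tw(G) ≤ 3. On the other hand G contains the 4-clique {0, 1, 2, 3}. A clique must lie in a single bag of any decomposition, so no decomposition can have width below 3. Hence tw(G) = 3 exactly.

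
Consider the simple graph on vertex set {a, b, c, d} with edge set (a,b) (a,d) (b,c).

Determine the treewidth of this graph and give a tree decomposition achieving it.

Every bag has size at most 2, so the width is 2 − 1 = 1 and tw(G) ≤ 1. G has an edge, so its treewidth is at least 1. The upper and lower bounds meet at 1, so that is the treewidth.

Treewidth 1.
Bags: B1 = {b, c}  B2 = {a, b}  B3 = {a, d}
Tree: B1–B2, B2–B3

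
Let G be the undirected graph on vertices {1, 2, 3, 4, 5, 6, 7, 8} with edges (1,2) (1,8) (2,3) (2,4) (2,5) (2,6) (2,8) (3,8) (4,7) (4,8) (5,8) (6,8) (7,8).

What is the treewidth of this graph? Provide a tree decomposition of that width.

Treewidth 2.
Bags: B1 = {2, 6, 8}  B2 = {2, 4, 8}  B3 = {1, 2, 8}  B4 = {2, 3, 8}  B5 = {2, 5, 8}  B6 = {4, 7, 8}
Tree: B1–B2, B1–B3, B1–B4, B4–B5, B2–B6

The largest bag has 3 vertices, giving width 2; this decomposition certifies tw(G) ≤ 2. On the other hand G contains the 3-clique {1, 2, 8}. A clique must lie in a single bag of any decomposition, so no decomposition can have width below 2. Combining the bounds, tw(G) = 2.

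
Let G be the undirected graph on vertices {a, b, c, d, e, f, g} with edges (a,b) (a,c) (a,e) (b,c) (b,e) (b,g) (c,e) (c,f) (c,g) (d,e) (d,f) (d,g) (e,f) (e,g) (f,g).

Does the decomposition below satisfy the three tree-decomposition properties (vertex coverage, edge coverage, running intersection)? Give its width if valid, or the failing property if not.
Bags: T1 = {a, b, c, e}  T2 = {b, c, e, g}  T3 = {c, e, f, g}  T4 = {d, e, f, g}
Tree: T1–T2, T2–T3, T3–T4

Yes; width 3.

Every vertex of G appears in some bag (union = {a, b, c, d, e, f, g}); every edge is covered by a bag; and for each vertex v the set of bags containing v is connected in the bag tree. The decomposition is therefore valid. The largest bag has 4 vertices, so the width is 3.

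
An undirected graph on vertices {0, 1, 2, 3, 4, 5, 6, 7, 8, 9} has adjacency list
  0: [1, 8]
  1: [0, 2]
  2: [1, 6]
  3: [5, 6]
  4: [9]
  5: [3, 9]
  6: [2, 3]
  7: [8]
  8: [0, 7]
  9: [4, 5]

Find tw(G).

1

A width-1 tree decomposition is:
Bags: B1 = {7, 8}  B2 = {0, 8}  B3 = {0, 1}  B4 = {1, 2}  B5 = {2, 6}  B6 = {3, 6}  B7 = {3, 5}  B8 = {5, 9}  B9 = {4, 9}
Tree: B1–B2, B2–B3, B3–B4, B4–B5, B5–B6, B6–B7, B7–B8, B8–B9
Every bag has size at most 2, so the width is 2 − 1 = 1 and tw(G) ≤ 1. Any graph with an edge has treewidth ≥ 1, and G has the edge 7–8. Therefore the treewidth is 1.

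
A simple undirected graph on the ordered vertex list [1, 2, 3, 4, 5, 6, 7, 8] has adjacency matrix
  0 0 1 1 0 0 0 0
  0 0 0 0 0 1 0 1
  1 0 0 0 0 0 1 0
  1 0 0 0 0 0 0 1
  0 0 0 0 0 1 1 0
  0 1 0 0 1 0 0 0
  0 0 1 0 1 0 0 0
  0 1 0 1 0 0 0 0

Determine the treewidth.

A width-2 tree decomposition is:
Bags: B1 = {3, 5, 7}  B2 = {1, 3, 5}  B3 = {1, 4, 5}  B4 = {4, 5, 8}  B5 = {2, 5, 8}  B6 = {2, 5, 6}
Tree: B1–B2, B2–B3, B3–B4, B4–B5, B5–B6
Each bag holds 3 vertices, so the decomposition has width 2, which upper-bounds the treewidth. The edges 5–7–3–1–4–8–2–6–5 form a cycle, so G is not a tree and its treewidth is at least 2. Therefore the treewidth is 2.

2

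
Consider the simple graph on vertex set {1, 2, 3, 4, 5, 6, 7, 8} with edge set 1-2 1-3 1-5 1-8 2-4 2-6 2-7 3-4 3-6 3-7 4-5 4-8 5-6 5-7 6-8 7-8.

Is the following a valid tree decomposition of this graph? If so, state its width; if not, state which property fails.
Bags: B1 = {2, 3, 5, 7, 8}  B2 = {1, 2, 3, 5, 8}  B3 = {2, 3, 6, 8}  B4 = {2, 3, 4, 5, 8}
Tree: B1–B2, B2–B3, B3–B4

A tree decomposition must satisfy three properties: every vertex lies in some bag; for every edge, both endpoints lie together in some bag; and for every vertex, the bags containing it form a connected subtree. Here edge (5,6) lies in no bag, so the decomposition is invalid.

No — edge (5,6) lies in no bag.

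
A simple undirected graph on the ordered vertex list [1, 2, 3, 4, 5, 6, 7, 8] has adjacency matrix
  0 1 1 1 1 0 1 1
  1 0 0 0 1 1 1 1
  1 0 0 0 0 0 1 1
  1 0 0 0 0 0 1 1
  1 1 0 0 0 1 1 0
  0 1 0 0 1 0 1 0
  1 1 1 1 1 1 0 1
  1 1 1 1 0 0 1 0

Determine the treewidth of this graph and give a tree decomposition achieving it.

Treewidth 3.
One optimal decomposition is:
Bags: B1 = {1, 2, 7, 8}  B2 = {1, 3, 7, 8}  B3 = {1, 2, 5, 7}  B4 = {1, 4, 7, 8}  B5 = {2, 5, 6, 7}
Tree: B1–B2, B1–B3, B1–B4, B3–B5

Each bag holds 4 vertices, so the decomposition has width 3, which upper-bounds the treewidth. On the other hand G contains the 4-clique {1, 2, 7, 8}. A clique must lie in a single bag of any decomposition, so no decomposition can have width below 3. The upper and lower bounds meet at 3, so that is the treewidth.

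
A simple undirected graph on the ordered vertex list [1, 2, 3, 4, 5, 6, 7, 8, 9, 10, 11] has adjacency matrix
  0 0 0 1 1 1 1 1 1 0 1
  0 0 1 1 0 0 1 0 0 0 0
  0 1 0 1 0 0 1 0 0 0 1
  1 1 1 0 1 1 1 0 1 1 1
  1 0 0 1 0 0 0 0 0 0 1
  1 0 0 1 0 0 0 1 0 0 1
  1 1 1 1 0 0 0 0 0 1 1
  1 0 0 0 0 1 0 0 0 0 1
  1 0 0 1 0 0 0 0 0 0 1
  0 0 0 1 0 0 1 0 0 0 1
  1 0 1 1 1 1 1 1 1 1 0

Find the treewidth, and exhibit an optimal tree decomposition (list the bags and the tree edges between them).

Treewidth 3.
Bags: B1 = {1, 4, 5, 11}  B2 = {1, 4, 9, 11}  B3 = {1, 4, 7, 11}  B4 = {4, 7, 10, 11}  B5 = {3, 4, 7, 11}  B6 = {1, 4, 6, 11}  B7 = {2, 3, 4, 7}  B8 = {1, 6, 8, 11}
Tree: B1–B2, B1–B3, B3–B4, B3–B5, B1–B6, B5–B7, B6–B8

Each bag holds 4 vertices, so the decomposition has width 3, which upper-bounds the treewidth. For the lower bound, the 4 vertices {1, 6, 8, 11} are pairwise adjacent, and any tree decomposition puts a clique entirely inside one bag — forcing width ≥ 3. Combining the bounds, tw(G) = 3.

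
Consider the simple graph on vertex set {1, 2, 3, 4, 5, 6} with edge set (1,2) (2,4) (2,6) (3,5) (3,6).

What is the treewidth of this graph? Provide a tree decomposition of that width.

Treewidth 1.
One optimal decomposition is:
Bags: B1 = {1, 2}  B2 = {2, 4}  B3 = {2, 6}  B4 = {3, 6}  B5 = {3, 5}
Tree: B1–B2, B1–B3, B3–B4, B4–B5

Every bag has size at most 2, so the width is 2 − 1 = 1 and tw(G) ≤ 1. Since G has at least one edge (e.g. 2–1), it is not an edgeless graph, so tw(G) ≥ 1. The upper and lower bounds meet at 1, so that is the treewidth.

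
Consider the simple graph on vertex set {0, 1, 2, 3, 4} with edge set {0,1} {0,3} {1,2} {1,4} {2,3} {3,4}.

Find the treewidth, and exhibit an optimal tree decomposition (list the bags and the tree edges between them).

Treewidth 2.
One such decomposition:
Bags: B1 = {1, 3, 4}  B2 = {0, 1, 3}  B3 = {1, 2, 3}
Tree: B1–B2, B2–B3

Every bag has size at most 3, so the width is 3 − 1 = 2 and tw(G) ≤ 2. For the lower bound, G contains the cycle 3–4–1–0–3, so G is not a forest; only forests have treewidth ≤ 1, hence tw(G) ≥ 2. Combining the bounds, tw(G) = 2.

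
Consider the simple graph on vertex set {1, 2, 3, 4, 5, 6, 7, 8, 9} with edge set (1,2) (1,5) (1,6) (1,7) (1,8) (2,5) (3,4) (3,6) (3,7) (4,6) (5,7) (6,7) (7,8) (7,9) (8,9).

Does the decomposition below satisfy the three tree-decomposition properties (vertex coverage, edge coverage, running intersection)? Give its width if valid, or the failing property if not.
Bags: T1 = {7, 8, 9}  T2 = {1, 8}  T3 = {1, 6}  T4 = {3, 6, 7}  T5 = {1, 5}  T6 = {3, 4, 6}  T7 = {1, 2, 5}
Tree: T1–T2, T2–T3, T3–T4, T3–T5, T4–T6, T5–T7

A tree decomposition must satisfy three properties: every vertex lies in some bag; for every edge, both endpoints lie together in some bag; and for every vertex, the bags containing it form a connected subtree. Here edge (7,1) lies in no bag, so the decomposition is invalid.

No — edge (7,1) lies in no bag.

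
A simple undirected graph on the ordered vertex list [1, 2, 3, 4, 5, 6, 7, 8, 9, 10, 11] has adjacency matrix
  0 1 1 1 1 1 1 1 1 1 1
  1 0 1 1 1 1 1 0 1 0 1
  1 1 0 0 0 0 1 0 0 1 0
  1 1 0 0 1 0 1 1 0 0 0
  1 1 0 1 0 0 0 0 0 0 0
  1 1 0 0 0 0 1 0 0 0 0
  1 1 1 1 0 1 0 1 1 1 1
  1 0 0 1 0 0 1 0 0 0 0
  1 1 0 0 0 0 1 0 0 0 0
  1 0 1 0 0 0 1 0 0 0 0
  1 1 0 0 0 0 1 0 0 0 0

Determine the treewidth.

A width-3 tree decomposition is:
Bags: B1 = {1, 2, 3, 7}  B2 = {1, 3, 7, 10}  B3 = {1, 2, 6, 7}  B4 = {1, 2, 4, 7}  B5 = {1, 2, 7, 9}  B6 = {1, 2, 7, 11}  B7 = {1, 2, 4, 5}  B8 = {1, 4, 7, 8}
Tree: B1–B2, B1–B3, B3–B4, B1–B5, B4–B6, B4–B7, B4–B8
Each bag holds 4 vertices, so the decomposition has width 3, which upper-bounds the treewidth. On the other hand G contains the 4-clique {1, 2, 4, 5}. A clique must lie in a single bag of any decomposition, so no decomposition can have width below 3. Hence tw(G) = 3 exactly.

3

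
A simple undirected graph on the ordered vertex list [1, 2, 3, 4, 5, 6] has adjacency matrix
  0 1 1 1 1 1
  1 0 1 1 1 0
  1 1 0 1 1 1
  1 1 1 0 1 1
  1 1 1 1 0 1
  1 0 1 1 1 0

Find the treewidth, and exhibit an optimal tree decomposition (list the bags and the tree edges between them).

Each bag holds 5 vertices, so the decomposition has width 4, which upper-bounds the treewidth. Conversely, {1, 2, 3, 4, 5} is a clique of size 5, and the vertices of any clique must share a bag in every tree decomposition; so some bag has ≥ 5 vertices and tw(G) ≥ 4. Hence tw(G) = 4 exactly.

Treewidth 4.
One optimal decomposition is:
Bags: B1 = {1, 3, 4, 5, 6}  B2 = {1, 2, 3, 4, 5}
Tree: B1–B2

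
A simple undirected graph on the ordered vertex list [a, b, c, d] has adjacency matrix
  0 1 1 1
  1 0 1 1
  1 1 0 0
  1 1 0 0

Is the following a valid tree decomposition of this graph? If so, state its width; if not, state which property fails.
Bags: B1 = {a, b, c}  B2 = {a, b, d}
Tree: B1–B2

Yes; width 2.

Checking the three conditions: (i) the bags cover all of {a, b, c, d}; (ii) for each edge, some bag contains both endpoints; (iii) the bags containing any fixed vertex form a subtree. All hold, so the decomposition is valid with width 3 − 1 = 2.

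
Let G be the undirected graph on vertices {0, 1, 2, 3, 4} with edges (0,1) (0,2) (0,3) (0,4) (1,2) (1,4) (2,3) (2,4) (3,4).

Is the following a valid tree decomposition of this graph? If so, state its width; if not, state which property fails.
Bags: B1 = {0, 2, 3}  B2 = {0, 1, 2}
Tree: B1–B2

A tree decomposition must satisfy three properties: every vertex lies in some bag; for every edge, both endpoints lie together in some bag; and for every vertex, the bags containing it form a connected subtree. Here vertex 4 appears in no bag, so the decomposition is invalid.

No — vertex 4 appears in no bag.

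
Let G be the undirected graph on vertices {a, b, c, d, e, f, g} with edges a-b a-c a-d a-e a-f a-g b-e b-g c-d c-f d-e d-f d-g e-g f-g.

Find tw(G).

A width-3 tree decomposition is:
Bags: B1 = {a, b, e, g}  B2 = {a, d, e, g}  B3 = {a, d, f, g}  B4 = {a, c, d, f}
Tree: B1–B2, B2–B3, B3–B4
Every bag has size at most 4, so the width is 4 − 1 = 3 and tw(G) ≤ 3. Conversely, {a, d, e, g} is a clique of size 4, and the vertices of any clique must share a bag in every tree decomposition; so some bag has ≥ 4 vertices and tw(G) ≥ 3. Hence tw(G) = 3 exactly.

3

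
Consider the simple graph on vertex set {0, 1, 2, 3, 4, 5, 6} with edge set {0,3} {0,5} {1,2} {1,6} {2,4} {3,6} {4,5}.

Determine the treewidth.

2

A width-2 tree decomposition is:
Bags: B1 = {2, 4, 5}  B2 = {0, 2, 5}  B3 = {0, 2, 3}  B4 = {2, 3, 6}  B5 = {1, 2, 6}
Tree: B1–B2, B2–B3, B3–B4, B4–B5
The largest bag has 3 vertices, giving width 2; this decomposition certifies tw(G) ≤ 2. Since 2–4–5–0–3–6–1–2 is a cycle in G, G is not acyclic. Forests are exactly the graphs of treewidth ≤ 1, so tw(G) ≥ 2. The upper and lower bounds meet at 2, so that is the treewidth.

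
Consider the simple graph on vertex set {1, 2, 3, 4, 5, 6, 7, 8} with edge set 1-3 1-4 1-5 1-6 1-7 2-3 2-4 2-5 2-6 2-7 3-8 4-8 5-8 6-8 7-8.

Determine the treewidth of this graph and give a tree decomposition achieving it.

The largest bag has 4 vertices, giving width 3; this decomposition certifies tw(G) ≤ 3. For the lower bound: the 4 vertex sets {1,3}, {2,6}, {8}, {5} are disjoint, each induces a connected subgraph, and every pair is joined by at least one edge of G. Contracting each set to a single vertex therefore yields K_{4} as a minor, and since treewidth is minor-monotone, tw(G) ≥ tw(K_{4}) = 3. Therefore the treewidth is 3.

Treewidth 3.
Bags: B1 = {1, 2, 3, 8}  B2 = {1, 2, 6, 8}  B3 = {1, 2, 5, 8}  B4 = {1, 2, 4, 8}  B5 = {1, 2, 7, 8}
Tree: B1–B2, B2–B3, B3–B4, B4–B5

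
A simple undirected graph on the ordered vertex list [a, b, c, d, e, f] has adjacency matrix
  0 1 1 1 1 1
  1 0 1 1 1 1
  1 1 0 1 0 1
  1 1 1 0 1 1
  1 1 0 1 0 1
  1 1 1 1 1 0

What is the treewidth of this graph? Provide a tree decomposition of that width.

The largest bag has 5 vertices, giving width 4; this decomposition certifies tw(G) ≤ 4. For the lower bound, the 5 vertices {a, b, d, e, f} are pairwise adjacent, and any tree decomposition puts a clique entirely inside one bag — forcing width ≥ 4. Therefore the treewidth is 4.

Treewidth 4.
Bags: B1 = {a, b, c, d, f}  B2 = {a, b, d, e, f}
Tree: B1–B2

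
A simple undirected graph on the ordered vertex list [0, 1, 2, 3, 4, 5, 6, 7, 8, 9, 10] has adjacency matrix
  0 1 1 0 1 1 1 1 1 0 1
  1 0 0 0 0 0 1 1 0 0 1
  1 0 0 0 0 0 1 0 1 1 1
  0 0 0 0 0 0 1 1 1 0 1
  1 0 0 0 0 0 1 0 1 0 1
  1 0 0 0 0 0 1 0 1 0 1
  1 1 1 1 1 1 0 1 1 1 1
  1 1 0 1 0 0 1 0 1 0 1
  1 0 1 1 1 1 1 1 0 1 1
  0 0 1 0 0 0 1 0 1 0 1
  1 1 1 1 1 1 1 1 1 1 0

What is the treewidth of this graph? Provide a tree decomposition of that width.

Treewidth 4.
One such decomposition:
Bags: B1 = {0, 6, 7, 8, 10}  B2 = {0, 2, 6, 8, 10}  B3 = {2, 6, 8, 9, 10}  B4 = {0, 5, 6, 8, 10}  B5 = {0, 1, 6, 7, 10}  B6 = {0, 4, 6, 8, 10}  B7 = {3, 6, 7, 8, 10}
Tree: B1–B2, B2–B3, B2–B4, B1–B5, B1–B6, B1–B7

Each bag holds 5 vertices, so the decomposition has width 4, which upper-bounds the treewidth. On the other hand G contains the 5-clique {0, 2, 6, 8, 10}. A clique must lie in a single bag of any decomposition, so no decomposition can have width below 4. Combining the bounds, tw(G) = 4.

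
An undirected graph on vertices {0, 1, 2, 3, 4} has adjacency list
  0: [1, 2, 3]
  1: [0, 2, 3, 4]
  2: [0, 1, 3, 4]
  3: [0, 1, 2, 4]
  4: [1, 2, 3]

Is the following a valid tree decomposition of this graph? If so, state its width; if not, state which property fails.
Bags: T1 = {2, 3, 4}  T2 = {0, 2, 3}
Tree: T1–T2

No — vertex 1 appears in no bag.

A tree decomposition must satisfy three properties: every vertex lies in some bag; for every edge, both endpoints lie together in some bag; and for every vertex, the bags containing it form a connected subtree. Here vertex 1 appears in no bag, so the decomposition is invalid.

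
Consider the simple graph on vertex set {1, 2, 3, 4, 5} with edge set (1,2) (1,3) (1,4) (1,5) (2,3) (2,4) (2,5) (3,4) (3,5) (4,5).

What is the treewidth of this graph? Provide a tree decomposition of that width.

Treewidth 4.
One optimal decomposition is:
Bags: B1 = {1, 2, 3, 4, 5}
Tree: (single bag)

With just one bag of size 5, the width is 5 − 1 = 4, so tw(G) ≤ 4. Conversely, {1, 2, 3, 4, 5} is a clique of size 5, and the vertices of any clique must share a bag in every tree decomposition; so some bag has ≥ 5 vertices and tw(G) ≥ 4. Hence tw(G) = 4 exactly.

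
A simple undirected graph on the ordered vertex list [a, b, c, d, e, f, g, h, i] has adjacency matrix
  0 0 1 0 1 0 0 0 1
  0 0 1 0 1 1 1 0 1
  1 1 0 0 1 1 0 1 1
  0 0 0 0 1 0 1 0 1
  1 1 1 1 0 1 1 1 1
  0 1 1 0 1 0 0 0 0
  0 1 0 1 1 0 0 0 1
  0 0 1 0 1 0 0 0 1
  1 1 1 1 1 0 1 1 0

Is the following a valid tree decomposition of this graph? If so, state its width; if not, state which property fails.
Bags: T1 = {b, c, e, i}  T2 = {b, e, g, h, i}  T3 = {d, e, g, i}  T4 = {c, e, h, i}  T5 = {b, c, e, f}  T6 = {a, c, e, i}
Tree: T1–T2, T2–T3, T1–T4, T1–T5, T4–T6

A tree decomposition must satisfy three properties: every vertex lies in some bag; for every edge, both endpoints lie together in some bag; and for every vertex, the bags containing it form a connected subtree. Here bags containing vertex h are not connected in the tree, so the decomposition is invalid.

No — bags containing vertex h are not connected in the tree.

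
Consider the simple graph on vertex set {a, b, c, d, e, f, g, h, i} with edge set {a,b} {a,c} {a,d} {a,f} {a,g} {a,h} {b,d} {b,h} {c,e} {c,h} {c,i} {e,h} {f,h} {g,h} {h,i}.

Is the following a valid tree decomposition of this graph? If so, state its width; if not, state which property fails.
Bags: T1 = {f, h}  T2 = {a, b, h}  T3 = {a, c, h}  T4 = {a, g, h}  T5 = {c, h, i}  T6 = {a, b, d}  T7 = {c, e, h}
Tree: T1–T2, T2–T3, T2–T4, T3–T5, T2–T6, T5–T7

No — edge (a,f) lies in no bag.

A tree decomposition must satisfy three properties: every vertex lies in some bag; for every edge, both endpoints lie together in some bag; and for every vertex, the bags containing it form a connected subtree. Here edge (a,f) lies in no bag, so the decomposition is invalid.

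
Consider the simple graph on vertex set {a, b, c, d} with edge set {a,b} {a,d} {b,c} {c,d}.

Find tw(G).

A width-2 tree decomposition is:
Bags: B1 = {a, b, c}  B2 = {a, c, d}
Tree: B1–B2
Every bag has size at most 3, so the width is 3 − 1 = 2 and tw(G) ≤ 2. For the lower bound, G contains the cycle c–b–a–d–c, so G is not a forest; only forests have treewidth ≤ 1, hence tw(G) ≥ 2. The upper and lower bounds meet at 2, so that is the treewidth.

2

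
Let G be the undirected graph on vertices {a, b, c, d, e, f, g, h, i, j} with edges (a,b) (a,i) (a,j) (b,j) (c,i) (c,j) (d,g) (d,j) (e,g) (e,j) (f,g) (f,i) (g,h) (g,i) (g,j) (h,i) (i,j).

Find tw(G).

2

A width-2 tree decomposition is:
Bags: B1 = {e, g, j}  B2 = {g, i, j}  B3 = {c, i, j}  B4 = {g, h, i}  B5 = {d, g, j}  B6 = {a, i, j}  B7 = {a, b, j}  B8 = {f, g, i}
Tree: B1–B2, B2–B3, B2–B4, B1–B5, B3–B6, B6–B7, B2–B8
Every bag has size at most 3, so the width is 3 − 1 = 2 and tw(G) ≤ 2. On the other hand G contains the 3-clique {d, g, j}. A clique must lie in a single bag of any decomposition, so no decomposition can have width below 2. Therefore the treewidth is 2.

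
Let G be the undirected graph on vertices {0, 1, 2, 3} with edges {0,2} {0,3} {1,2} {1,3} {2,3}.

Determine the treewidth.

2

A width-2 tree decomposition is:
Bags: B1 = {1, 2, 3}  B2 = {0, 2, 3}
Tree: B1–B2
The largest bag has 3 vertices, giving width 2; this decomposition certifies tw(G) ≤ 2. Conversely, {0, 2, 3} is a clique of size 3, and the vertices of any clique must share a bag in every tree decomposition; so some bag has ≥ 3 vertices and tw(G) ≥ 2. The upper and lower bounds meet at 2, so that is the treewidth.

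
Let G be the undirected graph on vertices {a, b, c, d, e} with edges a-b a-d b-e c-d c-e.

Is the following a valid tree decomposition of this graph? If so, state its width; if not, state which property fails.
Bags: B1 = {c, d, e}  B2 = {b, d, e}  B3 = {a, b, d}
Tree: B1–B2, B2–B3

Checking the three conditions: (i) the bags cover all of {a, b, c, d, e}; (ii) for each edge, some bag contains both endpoints; (iii) the bags containing any fixed vertex form a subtree. All hold, so the decomposition is valid with width 3 − 1 = 2.

Yes; width 2.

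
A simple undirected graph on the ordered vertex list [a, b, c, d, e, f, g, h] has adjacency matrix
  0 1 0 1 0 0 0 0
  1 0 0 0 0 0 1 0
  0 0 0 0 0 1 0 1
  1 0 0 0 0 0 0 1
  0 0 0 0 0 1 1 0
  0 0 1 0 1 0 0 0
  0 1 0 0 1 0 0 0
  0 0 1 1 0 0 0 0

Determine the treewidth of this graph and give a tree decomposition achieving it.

Treewidth 2.
Bags: B1 = {a, b, g}  B2 = {a, d, g}  B3 = {d, g, h}  B4 = {c, g, h}  B5 = {c, f, g}  B6 = {e, f, g}
Tree: B1–B2, B2–B3, B3–B4, B4–B5, B5–B6

Each bag holds 3 vertices, so the decomposition has width 2, which upper-bounds the treewidth. Since g–b–a–d–h–c–f–e–g is a cycle in G, G is not acyclic. Forests are exactly the graphs of treewidth ≤ 1, so tw(G) ≥ 2. Hence tw(G) = 2 exactly.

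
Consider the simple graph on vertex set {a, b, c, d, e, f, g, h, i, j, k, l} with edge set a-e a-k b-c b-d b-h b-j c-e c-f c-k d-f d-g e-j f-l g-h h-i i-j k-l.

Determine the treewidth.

A width-3 tree decomposition is:
Bags: B1 = {g, h, i, j}  B2 = {b, g, h, j}  B3 = {b, d, g, j}  B4 = {b, d, e, j}  B5 = {b, c, d, e}  B6 = {c, d, e, f}  B7 = {a, c, e, f}  B8 = {a, c, f, k}  B9 = {a, f, k, l}
Tree: B1–B2, B2–B3, B3–B4, B4–B5, B5–B6, B6–B7, B7–B8, B8–B9
The largest bag has 4 vertices, giving width 3; this decomposition certifies tw(G) ≤ 3. For the lower bound: the 4 vertex sets {g,h,i}, {j}, {b}, {c,d,e,f} are disjoint, each induces a connected subgraph, and every pair is joined by at least one edge of G. Contracting each set to a single vertex therefore yields K_{4} as a minor, and since treewidth is minor-monotone, tw(G) ≥ tw(K_{4}) = 3. Combining the bounds, tw(G) = 3.

3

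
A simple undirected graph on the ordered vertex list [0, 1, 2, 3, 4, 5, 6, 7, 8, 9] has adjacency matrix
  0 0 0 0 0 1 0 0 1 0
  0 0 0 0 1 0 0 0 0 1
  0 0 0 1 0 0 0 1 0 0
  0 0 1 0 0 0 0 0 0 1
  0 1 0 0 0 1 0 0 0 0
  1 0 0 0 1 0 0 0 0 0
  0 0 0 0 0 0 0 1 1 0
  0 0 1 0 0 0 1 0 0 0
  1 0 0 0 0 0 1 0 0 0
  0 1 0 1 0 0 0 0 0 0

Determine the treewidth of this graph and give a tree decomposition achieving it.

Treewidth 2.
One optimal decomposition is:
Bags: B1 = {1, 4, 9}  B2 = {3, 4, 9}  B3 = {2, 3, 4}  B4 = {2, 4, 7}  B5 = {4, 6, 7}  B6 = {4, 6, 8}  B7 = {0, 4, 8}  B8 = {0, 4, 5}
Tree: B1–B2, B2–B3, B3–B4, B4–B5, B5–B6, B6–B7, B7–B8

The largest bag has 3 vertices, giving width 2; this decomposition certifies tw(G) ≤ 2. The edges 4–1–9–3–2–7–6–8–0–5–4 form a cycle, so G is not a tree and its treewidth is at least 2. Therefore the treewidth is 2.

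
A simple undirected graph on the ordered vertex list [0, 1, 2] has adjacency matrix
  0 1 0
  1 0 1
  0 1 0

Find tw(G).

A width-1 tree decomposition is:
Bags: B1 = {1, 2}  B2 = {0, 1}
Tree: B1–B2
Every bag has size at most 2, so the width is 2 − 1 = 1 and tw(G) ≤ 1. Any graph with an edge has treewidth ≥ 1, and G has the edge 1–2. Therefore the treewidth is 1.

1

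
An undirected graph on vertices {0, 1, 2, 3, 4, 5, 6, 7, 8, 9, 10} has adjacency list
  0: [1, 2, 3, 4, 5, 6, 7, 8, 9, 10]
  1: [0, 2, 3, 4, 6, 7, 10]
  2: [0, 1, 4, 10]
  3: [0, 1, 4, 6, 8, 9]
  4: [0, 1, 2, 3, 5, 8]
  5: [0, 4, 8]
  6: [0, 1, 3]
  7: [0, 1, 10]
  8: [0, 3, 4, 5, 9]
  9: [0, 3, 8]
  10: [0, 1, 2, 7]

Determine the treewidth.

A width-3 tree decomposition is:
Bags: B1 = {0, 1, 3, 4}  B2 = {0, 1, 2, 4}  B3 = {0, 1, 2, 10}  B4 = {0, 1, 7, 10}  B5 = {0, 3, 4, 8}  B6 = {0, 4, 5, 8}  B7 = {0, 3, 8, 9}  B8 = {0, 1, 3, 6}
Tree: B1–B2, B2–B3, B3–B4, B1–B5, B5–B6, B5–B7, B1–B8
Each bag holds 4 vertices, so the decomposition has width 3, which upper-bounds the treewidth. Conversely, {0, 3, 8, 9} is a clique of size 4, and the vertices of any clique must share a bag in every tree decomposition; so some bag has ≥ 4 vertices and tw(G) ≥ 3. Combining the bounds, tw(G) = 3.

3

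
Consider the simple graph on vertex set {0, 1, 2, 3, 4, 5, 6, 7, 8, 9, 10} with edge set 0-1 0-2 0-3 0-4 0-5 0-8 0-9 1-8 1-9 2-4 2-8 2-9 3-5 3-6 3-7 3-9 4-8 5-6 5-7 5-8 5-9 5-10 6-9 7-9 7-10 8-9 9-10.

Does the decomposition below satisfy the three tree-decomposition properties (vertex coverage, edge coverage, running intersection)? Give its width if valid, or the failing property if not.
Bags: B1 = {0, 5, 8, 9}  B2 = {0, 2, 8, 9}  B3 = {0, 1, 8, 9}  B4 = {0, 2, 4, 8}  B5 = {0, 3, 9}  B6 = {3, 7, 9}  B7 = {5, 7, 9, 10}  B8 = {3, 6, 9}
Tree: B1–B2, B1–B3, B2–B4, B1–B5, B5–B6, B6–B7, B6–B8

No — edge (5,3) lies in no bag.

A tree decomposition must satisfy three properties: every vertex lies in some bag; for every edge, both endpoints lie together in some bag; and for every vertex, the bags containing it form a connected subtree. Here edge (5,3) lies in no bag, so the decomposition is invalid.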